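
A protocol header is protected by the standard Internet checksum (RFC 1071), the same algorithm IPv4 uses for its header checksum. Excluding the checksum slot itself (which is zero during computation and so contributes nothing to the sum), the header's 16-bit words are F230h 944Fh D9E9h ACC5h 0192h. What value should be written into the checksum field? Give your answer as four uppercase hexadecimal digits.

One's-complement addition (fold any carry out of bit 15 back into bit 0):
  0xF230 + 0x944F = 0x1867F → wrap carry → 0x8680
  0x8680 + 0xD9E9 = 0x16069 → wrap carry → 0x606A
  0x606A + 0xACC5 = 0x10D2F → wrap carry → 0x0D30
  0x0D30 + 0x0192 = 0x00EC2
One's-complement sum = 0x0EC2.
Checksum = ~0x0EC2 & 0xFFFF = 0xF13D.

F13D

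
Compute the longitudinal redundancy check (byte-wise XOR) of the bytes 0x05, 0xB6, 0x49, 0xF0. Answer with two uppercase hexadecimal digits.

0A

XOR the bytes together:
  start with 0x05
  0x05 ⊕ 0xB6 = 0xB3
  0xB3 ⊕ 0x49 = 0xFA
  0xFA ⊕ 0xF0 = 0x0A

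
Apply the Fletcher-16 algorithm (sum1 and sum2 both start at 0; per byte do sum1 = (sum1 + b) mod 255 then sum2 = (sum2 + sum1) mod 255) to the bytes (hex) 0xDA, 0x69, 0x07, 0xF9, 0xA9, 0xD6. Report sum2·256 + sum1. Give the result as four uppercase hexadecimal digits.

Running sums (mod 255):
  after byte 0 (0xDA): sum1=218, sum2=218
  after byte 1 (0x69): sum1=68, sum2=31
  after byte 2 (0x07): sum1=75, sum2=106
  after byte 3 (0xF9): sum1=69, sum2=175
  after byte 4 (0xA9): sum1=238, sum2=158
  after byte 5 (0xD6): sum1=197, sum2=100
Checksum = sum2·256 + sum1 = 100·256 + 197 = 25797 = 0x64C5.

64C5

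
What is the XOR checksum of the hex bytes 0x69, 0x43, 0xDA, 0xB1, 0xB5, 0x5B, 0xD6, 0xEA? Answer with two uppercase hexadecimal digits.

XOR the bytes together:
  start with 0x69
  0x69 ⊕ 0x43 = 0x2A
  0x2A ⊕ 0xDA = 0xF0
  0xF0 ⊕ 0xB1 = 0x41
  0x41 ⊕ 0xB5 = 0xF4
  0xF4 ⊕ 0x5B = 0xAF
  0xAF ⊕ 0xD6 = 0x79
  0x79 ⊕ 0xEA = 0x93

93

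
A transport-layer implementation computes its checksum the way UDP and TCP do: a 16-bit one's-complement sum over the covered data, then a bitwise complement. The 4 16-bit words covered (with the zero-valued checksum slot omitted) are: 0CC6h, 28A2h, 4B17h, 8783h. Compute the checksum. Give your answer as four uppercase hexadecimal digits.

One's-complement addition (fold any carry out of bit 15 back into bit 0):
  0x0CC6 + 0x28A2 = 0x03568
  0x3568 + 0x4B17 = 0x0807F
  0x807F + 0x8783 = 0x10802 → wrap carry → 0x0803
One's-complement sum = 0x0803.
Checksum = ~0x0803 & 0xFFFF = 0xF7FC.

F7FC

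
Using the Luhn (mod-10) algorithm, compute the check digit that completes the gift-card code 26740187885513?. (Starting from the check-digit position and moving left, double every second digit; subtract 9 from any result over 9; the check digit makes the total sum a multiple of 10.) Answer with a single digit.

7

Partial digits right→left: 3 1 5 5 8 8 7 8 1 0 4 7 6 2
Double every second digit counting from the check-digit position (so the 1st, 3rd, 5th, ... of the partial from the right).
  doubled (with −9 where >9): 6 1 7 5 2 8 3 → sum 32
  kept as-is: 1 5 8 8 0 7 2 → sum 31
Total = 32 + 31 = 63.
Check digit = (10 − (63 mod 10)) mod 10 = 7.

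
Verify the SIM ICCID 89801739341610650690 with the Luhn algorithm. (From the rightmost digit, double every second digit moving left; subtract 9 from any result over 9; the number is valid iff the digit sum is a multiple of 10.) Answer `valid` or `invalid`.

valid

From the right, keep odd positions and double even positions (subtract 9 from any doubled value over 9):
  doubled (positions 2,4,...): 9 0 3 2 2 6 6 2 7 7 → sum 44
  kept (positions 1,3,...): 0 6 5 0 6 4 9 7 0 9 → sum 46
Total = 90.
90 mod 10 = 0, so the number is valid.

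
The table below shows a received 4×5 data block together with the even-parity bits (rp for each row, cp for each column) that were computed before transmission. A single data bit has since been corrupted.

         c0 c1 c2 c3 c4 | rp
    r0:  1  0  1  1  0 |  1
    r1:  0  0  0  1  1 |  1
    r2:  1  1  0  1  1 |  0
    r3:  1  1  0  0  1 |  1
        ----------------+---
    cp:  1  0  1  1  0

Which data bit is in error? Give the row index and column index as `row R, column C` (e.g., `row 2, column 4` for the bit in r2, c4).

Recompute each row's even parity and compare to rp:
  r0: data parity 1, sent rp 1 → ok
  r1: data parity 0, sent rp 1 → mismatch
  r2: data parity 0, sent rp 0 → ok
  r3: data parity 1, sent rp 1 → ok
Recompute each column's even parity and compare to cp:
  c0: data parity 1, sent cp 1 → ok
  c1: data parity 0, sent cp 0 → ok
  c2: data parity 1, sent cp 1 → ok
  c3: data parity 1, sent cp 1 → ok
  c4: data parity 1, sent cp 0 → mismatch
Exactly one row (r1) and one column (c4) fail → the flipped bit is at their intersection.

row 1, column 4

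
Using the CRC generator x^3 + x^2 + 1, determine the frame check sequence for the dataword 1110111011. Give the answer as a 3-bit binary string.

Append 3 zeros: 1110111011000. Divide by 1101 (XOR where the leading bit is 1):
  pos 0: 1110 XOR 1101 = 0011
  pos 2: 1111 XOR 1101 = 0010
  pos 4: 1010 XOR 1101 = 0111
  pos 5: 1111 XOR 1101 = 0010
  pos 7: 1010 XOR 1101 = 0111
  pos 8: 1110 XOR 1101 = 0011
Remainder (last 3 bits) = 110. This is the CRC / FCS.

110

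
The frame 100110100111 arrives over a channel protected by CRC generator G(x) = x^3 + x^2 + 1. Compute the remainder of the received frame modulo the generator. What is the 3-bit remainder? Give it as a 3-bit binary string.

Modulo-2 division of 100110100111 by 1101:
  pos 0: 1001 XOR 1101 = 0100
  pos 1: 1001 XOR 1101 = 0100
  pos 2: 1000 XOR 1101 = 0101
  pos 3: 1011 XOR 1101 = 0110
  pos 4: 1100 XOR 1101 = 0001
  pos 7: 1011 XOR 1101 = 0110
  pos 8: 1101 XOR 1101 = 0000
Remainder = 000 (zero — the frame passes the CRC check).

000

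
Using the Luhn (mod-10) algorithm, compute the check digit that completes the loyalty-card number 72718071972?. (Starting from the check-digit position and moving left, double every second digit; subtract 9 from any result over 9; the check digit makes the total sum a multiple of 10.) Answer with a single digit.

4

Partial digits right→left: 2 7 9 1 7 0 8 1 7 2 7
Double every second digit counting from the check-digit position (so the 1st, 3rd, 5th, ... of the partial from the right).
  doubled (with −9 where >9): 4 9 5 7 5 5 → sum 35
  kept as-is: 7 1 0 1 2 → sum 11
Total = 35 + 11 = 46.
Check digit = (10 − (46 mod 10)) mod 10 = 4.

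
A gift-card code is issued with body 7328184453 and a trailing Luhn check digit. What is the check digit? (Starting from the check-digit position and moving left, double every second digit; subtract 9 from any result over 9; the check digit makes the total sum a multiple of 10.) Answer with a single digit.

Partial digits right→left: 3 5 4 4 8 1 8 2 3 7
Double every second digit counting from the check-digit position (so the 1st, 3rd, 5th, ... of the partial from the right).
  doubled (with −9 where >9): 6 8 7 7 6 → sum 34
  kept as-is: 5 4 1 2 7 → sum 19
Total = 34 + 19 = 53.
Check digit = (10 − (53 mod 10)) mod 10 = 7.

7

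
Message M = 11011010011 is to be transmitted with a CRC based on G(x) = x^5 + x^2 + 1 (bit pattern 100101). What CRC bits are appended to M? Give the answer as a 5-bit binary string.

Append 5 zeros: 1101101001100000. Divide by 100101 (XOR where the leading bit is 1):
  pos 0: 110110 XOR 100101 = 010011
  pos 1: 100111 XOR 100101 = 000010
  pos 5: 100011 XOR 100101 = 000110
  pos 8: 110000 XOR 100101 = 010101
  pos 9: 101010 XOR 100101 = 001111
Remainder (last 5 bits) = 11110. This is the CRC / FCS.

11110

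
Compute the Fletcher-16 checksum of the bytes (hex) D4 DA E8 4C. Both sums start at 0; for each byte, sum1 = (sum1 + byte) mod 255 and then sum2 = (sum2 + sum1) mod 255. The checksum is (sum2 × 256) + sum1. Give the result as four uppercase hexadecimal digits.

Running sums (mod 255):
  after byte 0 (D4): sum1=212, sum2=212
  after byte 1 (DA): sum1=175, sum2=132
  after byte 2 (E8): sum1=152, sum2=29
  after byte 3 (4C): sum1=228, sum2=2
Checksum = sum2·256 + sum1 = 2·256 + 228 = 740 = 0x02E4.

02E4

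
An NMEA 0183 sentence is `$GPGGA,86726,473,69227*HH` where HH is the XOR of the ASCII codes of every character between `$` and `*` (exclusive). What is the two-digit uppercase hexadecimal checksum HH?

XOR the ASCII codes of the payload characters:
  'G' = 0x47 → acc = 0x47
  'P' = 0x50 → acc = 0x17
  'G' = 0x47 → acc = 0x50
  'G' = 0x47 → acc = 0x17
  'A' = 0x41 → acc = 0x56
  ',' = 0x2C → acc = 0x7A
  '8' = 0x38 → acc = 0x42
  '6' = 0x36 → acc = 0x74
  '7' = 0x37 → acc = 0x43
  '2' = 0x32 → acc = 0x71
  '6' = 0x36 → acc = 0x47
  ',' = 0x2C → acc = 0x6B
  '4' = 0x34 → acc = 0x5F
  '7' = 0x37 → acc = 0x68
  '3' = 0x33 → acc = 0x5B
  ',' = 0x2C → acc = 0x77
  '6' = 0x36 → acc = 0x41
  '9' = 0x39 → acc = 0x78
  '2' = 0x32 → acc = 0x4A
  '2' = 0x32 → acc = 0x78
  '7' = 0x37 → acc = 0x4F
Checksum = 0x4F.

4F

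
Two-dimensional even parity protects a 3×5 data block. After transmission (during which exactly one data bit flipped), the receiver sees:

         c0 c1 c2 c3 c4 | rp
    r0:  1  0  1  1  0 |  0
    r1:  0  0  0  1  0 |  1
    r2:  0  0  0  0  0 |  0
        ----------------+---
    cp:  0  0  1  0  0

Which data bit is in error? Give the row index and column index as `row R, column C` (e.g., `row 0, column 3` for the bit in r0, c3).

Recompute each row's even parity and compare to rp:
  r0: data parity 1, sent rp 0 → mismatch
  r1: data parity 1, sent rp 1 → ok
  r2: data parity 0, sent rp 0 → ok
Recompute each column's even parity and compare to cp:
  c0: data parity 1, sent cp 0 → mismatch
  c1: data parity 0, sent cp 0 → ok
  c2: data parity 1, sent cp 1 → ok
  c3: data parity 0, sent cp 0 → ok
  c4: data parity 0, sent cp 0 → ok
Exactly one row (r0) and one column (c0) fail → the flipped bit is at their intersection.

row 0, column 0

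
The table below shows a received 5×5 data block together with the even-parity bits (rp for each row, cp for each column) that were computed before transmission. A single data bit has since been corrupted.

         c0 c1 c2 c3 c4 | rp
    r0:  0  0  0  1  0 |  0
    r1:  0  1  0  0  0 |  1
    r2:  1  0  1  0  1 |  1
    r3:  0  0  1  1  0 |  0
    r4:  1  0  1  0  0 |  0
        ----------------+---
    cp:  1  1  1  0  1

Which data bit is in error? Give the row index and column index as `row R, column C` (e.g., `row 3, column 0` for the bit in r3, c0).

row 0, column 0

Recompute each row's even parity and compare to rp:
  r0: data parity 1, sent rp 0 → mismatch
  r1: data parity 1, sent rp 1 → ok
  r2: data parity 1, sent rp 1 → ok
  r3: data parity 0, sent rp 0 → ok
  r4: data parity 0, sent rp 0 → ok
Recompute each column's even parity and compare to cp:
  c0: data parity 0, sent cp 1 → mismatch
  c1: data parity 1, sent cp 1 → ok
  c2: data parity 1, sent cp 1 → ok
  c3: data parity 0, sent cp 0 → ok
  c4: data parity 1, sent cp 1 → ok
Exactly one row (r0) and one column (c0) fail → the flipped bit is at their intersection.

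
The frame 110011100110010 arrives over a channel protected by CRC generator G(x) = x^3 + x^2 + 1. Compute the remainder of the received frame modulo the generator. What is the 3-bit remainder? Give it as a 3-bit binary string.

Modulo-2 division of 110011100110010 by 1101:
  pos 0: 1100 XOR 1101 = 0001
  pos 3: 1111 XOR 1101 = 0010
  pos 5: 1000 XOR 1101 = 0101
  pos 6: 1011 XOR 1101 = 0110
  pos 7: 1101 XOR 1101 = 0000
Remainder = 010 (nonzero — an error is detected).

010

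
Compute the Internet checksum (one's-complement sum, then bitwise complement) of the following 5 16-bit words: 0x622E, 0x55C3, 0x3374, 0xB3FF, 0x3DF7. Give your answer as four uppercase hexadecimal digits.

22A3

One's-complement addition (fold any carry out of bit 15 back into bit 0):
  0x622E + 0x55C3 = 0x0B7F1
  0xB7F1 + 0x3374 = 0x0EB65
  0xEB65 + 0xB3FF = 0x19F64 → wrap carry → 0x9F65
  0x9F65 + 0x3DF7 = 0x0DD5C
One's-complement sum = 0xDD5C.
Checksum = ~0xDD5C & 0xFFFF = 0x22A3.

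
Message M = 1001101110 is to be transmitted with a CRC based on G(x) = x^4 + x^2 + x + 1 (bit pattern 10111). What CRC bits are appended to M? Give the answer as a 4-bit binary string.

0011

Append 4 zeros: 10011011100000. Divide by 10111 (XOR where the leading bit is 1):
  pos 0: 10011 XOR 10111 = 00100
  pos 2: 10001 XOR 10111 = 00110
  pos 4: 11011 XOR 10111 = 01100
  pos 5: 11000 XOR 10111 = 01111
  pos 6: 11110 XOR 10111 = 01001
  pos 7: 10010 XOR 10111 = 00101
  pos 9: 10100 XOR 10111 = 00011
Remainder (last 4 bits) = 0011. This is the CRC / FCS.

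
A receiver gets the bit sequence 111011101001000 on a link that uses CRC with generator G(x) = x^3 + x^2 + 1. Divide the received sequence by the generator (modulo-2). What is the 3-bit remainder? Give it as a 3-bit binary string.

100

Modulo-2 division of 111011101001000 by 1101:
  pos 0: 1110 XOR 1101 = 0011
  pos 2: 1111 XOR 1101 = 0010
  pos 4: 1010 XOR 1101 = 0111
  pos 5: 1111 XOR 1101 = 0010
  pos 7: 1000 XOR 1101 = 0101
  pos 8: 1011 XOR 1101 = 0110
  pos 9: 1100 XOR 1101 = 0001
Remainder = 100 (nonzero — an error is detected).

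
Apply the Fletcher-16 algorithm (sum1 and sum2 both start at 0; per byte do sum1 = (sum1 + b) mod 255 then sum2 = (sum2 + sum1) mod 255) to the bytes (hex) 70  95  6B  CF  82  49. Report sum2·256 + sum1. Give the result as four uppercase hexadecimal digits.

Running sums (mod 255):
  after byte 0 (70): sum1=112, sum2=112
  after byte 1 (95): sum1=6, sum2=118
  after byte 2 (6B): sum1=113, sum2=231
  after byte 3 (CF): sum1=65, sum2=41
  after byte 4 (82): sum1=195, sum2=236
  after byte 5 (49): sum1=13, sum2=249
Checksum = sum2·256 + sum1 = 249·256 + 13 = 63757 = 0xF90D.

F90D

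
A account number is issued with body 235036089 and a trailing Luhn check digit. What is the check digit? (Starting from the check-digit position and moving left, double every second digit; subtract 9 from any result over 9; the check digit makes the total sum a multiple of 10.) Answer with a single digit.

3

Partial digits right→left: 9 8 0 6 3 0 5 3 2
Double every second digit counting from the check-digit position (so the 1st, 3rd, 5th, ... of the partial from the right).
  doubled (with −9 where >9): 9 0 6 1 4 → sum 20
  kept as-is: 8 6 0 3 → sum 17
Total = 20 + 17 = 37.
Check digit = (10 − (37 mod 10)) mod 10 = 3.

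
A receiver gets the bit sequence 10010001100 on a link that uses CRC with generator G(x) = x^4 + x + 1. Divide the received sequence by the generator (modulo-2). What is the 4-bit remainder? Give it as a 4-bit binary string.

0000

Modulo-2 division of 10010001100 by 10011:
  pos 0: 10010 XOR 10011 = 00001
  pos 4: 10011 XOR 10011 = 00000
Remainder = 0000 (zero — the frame passes the CRC check).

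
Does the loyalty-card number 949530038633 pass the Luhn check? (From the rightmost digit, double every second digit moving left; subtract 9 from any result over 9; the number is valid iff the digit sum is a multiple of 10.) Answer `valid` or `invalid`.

invalid

From the right, keep odd positions and double even positions (subtract 9 from any doubled value over 9):
  doubled (positions 2,4,...): 6 7 0 6 9 9 → sum 37
  kept (positions 1,3,...): 3 6 3 0 5 4 → sum 21
Total = 58.
58 mod 10 = 8, so the number is invalid.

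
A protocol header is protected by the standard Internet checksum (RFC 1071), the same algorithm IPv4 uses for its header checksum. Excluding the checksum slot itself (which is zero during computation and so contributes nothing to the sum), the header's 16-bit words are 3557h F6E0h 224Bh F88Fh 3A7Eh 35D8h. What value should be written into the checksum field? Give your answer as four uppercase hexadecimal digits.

4896

One's-complement addition (fold any carry out of bit 15 back into bit 0):
  0x3557 + 0xF6E0 = 0x12C37 → wrap carry → 0x2C38
  0x2C38 + 0x224B = 0x04E83
  0x4E83 + 0xF88F = 0x14712 → wrap carry → 0x4713
  0x4713 + 0x3A7E = 0x08191
  0x8191 + 0x35D8 = 0x0B769
One's-complement sum = 0xB769.
Checksum = ~0xB769 & 0xFFFF = 0x4896.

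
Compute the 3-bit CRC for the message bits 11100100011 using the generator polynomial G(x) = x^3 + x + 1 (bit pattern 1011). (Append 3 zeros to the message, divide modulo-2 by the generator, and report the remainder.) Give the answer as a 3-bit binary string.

Append 3 zeros: 11100100011000. Divide by 1011 (XOR where the leading bit is 1):
  pos 0: 1110 XOR 1011 = 0101
  pos 1: 1010 XOR 1011 = 0001
  pos 4: 1100 XOR 1011 = 0111
  pos 5: 1110 XOR 1011 = 0101
  pos 6: 1011 XOR 1011 = 0000
  pos 10: 1000 XOR 1011 = 0011
Remainder (last 3 bits) = 011. This is the CRC / FCS.

011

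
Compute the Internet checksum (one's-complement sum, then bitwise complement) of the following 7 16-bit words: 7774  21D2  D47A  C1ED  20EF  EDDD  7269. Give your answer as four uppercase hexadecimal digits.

One's-complement addition (fold any carry out of bit 15 back into bit 0):
  0x7774 + 0x21D2 = 0x09946
  0x9946 + 0xD47A = 0x16DC0 → wrap carry → 0x6DC1
  0x6DC1 + 0xC1ED = 0x12FAE → wrap carry → 0x2FAF
  0x2FAF + 0x20EF = 0x0509E
  0x509E + 0xEDDD = 0x13E7B → wrap carry → 0x3E7C
  0x3E7C + 0x7269 = 0x0B0E5
One's-complement sum = 0xB0E5.
Checksum = ~0xB0E5 & 0xFFFF = 0x4F1A.

4F1A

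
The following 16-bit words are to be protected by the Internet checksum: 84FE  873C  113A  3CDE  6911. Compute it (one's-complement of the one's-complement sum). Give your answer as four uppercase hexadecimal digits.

One's-complement addition (fold any carry out of bit 15 back into bit 0):
  0x84FE + 0x873C = 0x10C3A → wrap carry → 0x0C3B
  0x0C3B + 0x113A = 0x01D75
  0x1D75 + 0x3CDE = 0x05A53
  0x5A53 + 0x6911 = 0x0C364
One's-complement sum = 0xC364.
Checksum = ~0xC364 & 0xFFFF = 0x3C9B.

3C9B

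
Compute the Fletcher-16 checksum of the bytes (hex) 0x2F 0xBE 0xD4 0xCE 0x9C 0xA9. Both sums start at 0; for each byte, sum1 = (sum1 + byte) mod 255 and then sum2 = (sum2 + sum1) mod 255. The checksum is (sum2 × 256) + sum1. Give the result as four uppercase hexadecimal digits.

Running sums (mod 255):
  after byte 0 (0x2F): sum1=47, sum2=47
  after byte 1 (0xBE): sum1=237, sum2=29
  after byte 2 (0xD4): sum1=194, sum2=223
  after byte 3 (0xCE): sum1=145, sum2=113
  after byte 4 (0x9C): sum1=46, sum2=159
  after byte 5 (0xA9): sum1=215, sum2=119
Checksum = sum2·256 + sum1 = 119·256 + 215 = 30679 = 0x77D7.

77D7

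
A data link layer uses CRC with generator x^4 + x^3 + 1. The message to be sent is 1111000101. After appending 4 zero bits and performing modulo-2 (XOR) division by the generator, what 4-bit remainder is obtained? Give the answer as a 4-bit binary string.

0100

Append 4 zeros: 11110001010000. Divide by 11001 (XOR where the leading bit is 1):
  pos 0: 11110 XOR 11001 = 00111
  pos 2: 11100 XOR 11001 = 00101
  pos 4: 10110 XOR 11001 = 01111
  pos 5: 11111 XOR 11001 = 00110
  pos 7: 11000 XOR 11001 = 00001
Remainder (last 4 bits) = 0100. This is the CRC / FCS.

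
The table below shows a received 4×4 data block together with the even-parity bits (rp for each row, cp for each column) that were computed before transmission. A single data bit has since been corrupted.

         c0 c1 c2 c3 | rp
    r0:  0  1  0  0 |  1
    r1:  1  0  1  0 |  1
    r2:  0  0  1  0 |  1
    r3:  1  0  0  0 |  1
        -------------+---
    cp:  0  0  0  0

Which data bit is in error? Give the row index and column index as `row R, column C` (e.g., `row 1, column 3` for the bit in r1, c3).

row 1, column 1

Recompute each row's even parity and compare to rp:
  r0: data parity 1, sent rp 1 → ok
  r1: data parity 0, sent rp 1 → mismatch
  r2: data parity 1, sent rp 1 → ok
  r3: data parity 1, sent rp 1 → ok
Recompute each column's even parity and compare to cp:
  c0: data parity 0, sent cp 0 → ok
  c1: data parity 1, sent cp 0 → mismatch
  c2: data parity 0, sent cp 0 → ok
  c3: data parity 0, sent cp 0 → ok
Exactly one row (r1) and one column (c1) fail → the flipped bit is at their intersection.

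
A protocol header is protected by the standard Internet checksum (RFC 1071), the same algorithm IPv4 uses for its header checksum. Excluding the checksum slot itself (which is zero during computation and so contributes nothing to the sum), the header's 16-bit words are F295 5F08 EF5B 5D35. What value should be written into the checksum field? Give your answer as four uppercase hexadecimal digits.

One's-complement addition (fold any carry out of bit 15 back into bit 0):
  0xF295 + 0x5F08 = 0x1519D → wrap carry → 0x519E
  0x519E + 0xEF5B = 0x140F9 → wrap carry → 0x40FA
  0x40FA + 0x5D35 = 0x09E2F
One's-complement sum = 0x9E2F.
Checksum = ~0x9E2F & 0xFFFF = 0x61D0.

61D0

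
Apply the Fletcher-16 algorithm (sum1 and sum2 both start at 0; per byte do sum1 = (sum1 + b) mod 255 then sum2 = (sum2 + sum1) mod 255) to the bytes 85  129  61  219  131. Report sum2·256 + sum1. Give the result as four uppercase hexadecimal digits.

A373

Running sums (mod 255):
  after byte 0 (85): sum1=85, sum2=85
  after byte 1 (129): sum1=214, sum2=44
  after byte 2 (61): sum1=20, sum2=64
  after byte 3 (219): sum1=239, sum2=48
  after byte 4 (131): sum1=115, sum2=163
Checksum = sum2·256 + sum1 = 163·256 + 115 = 41843 = 0xA373.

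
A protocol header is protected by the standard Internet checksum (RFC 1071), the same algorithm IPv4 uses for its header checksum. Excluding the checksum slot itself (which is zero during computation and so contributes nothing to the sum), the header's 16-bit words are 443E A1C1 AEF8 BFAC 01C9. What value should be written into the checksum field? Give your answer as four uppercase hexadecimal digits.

A991

One's-complement addition (fold any carry out of bit 15 back into bit 0):
  0x443E + 0xA1C1 = 0x0E5FF
  0xE5FF + 0xAEF8 = 0x194F7 → wrap carry → 0x94F8
  0x94F8 + 0xBFAC = 0x154A4 → wrap carry → 0x54A5
  0x54A5 + 0x01C9 = 0x0566E
One's-complement sum = 0x566E.
Checksum = ~0x566E & 0xFFFF = 0xA991.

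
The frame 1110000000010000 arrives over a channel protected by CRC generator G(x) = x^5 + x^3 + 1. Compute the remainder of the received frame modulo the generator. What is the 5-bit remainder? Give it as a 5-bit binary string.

00000

Modulo-2 division of 1110000000010000 by 101001:
  pos 0: 111000 XOR 101001 = 010001
  pos 1: 100010 XOR 101001 = 001011
  pos 3: 101100 XOR 101001 = 000101
  pos 6: 101001 XOR 101001 = 000000
Remainder = 00000 (zero — the frame passes the CRC check).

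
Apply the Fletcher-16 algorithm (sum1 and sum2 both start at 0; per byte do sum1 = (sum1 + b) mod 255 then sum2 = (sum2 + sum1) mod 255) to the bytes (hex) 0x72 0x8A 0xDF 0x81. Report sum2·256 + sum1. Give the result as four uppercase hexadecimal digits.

Running sums (mod 255):
  after byte 0 (0x72): sum1=114, sum2=114
  after byte 1 (0x8A): sum1=252, sum2=111
  after byte 2 (0xDF): sum1=220, sum2=76
  after byte 3 (0x81): sum1=94, sum2=170
Checksum = sum2·256 + sum1 = 170·256 + 94 = 43614 = 0xAA5E.

AA5E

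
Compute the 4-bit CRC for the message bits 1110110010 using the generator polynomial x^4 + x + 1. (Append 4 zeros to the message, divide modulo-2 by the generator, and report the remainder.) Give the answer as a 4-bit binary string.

Append 4 zeros: 11101100100000. Divide by 10011 (XOR where the leading bit is 1):
  pos 0: 11101 XOR 10011 = 01110
  pos 1: 11101 XOR 10011 = 01110
  pos 2: 11100 XOR 10011 = 01111
  pos 3: 11110 XOR 10011 = 01101
  pos 4: 11011 XOR 10011 = 01000
  pos 5: 10000 XOR 10011 = 00011
  pos 8: 11000 XOR 10011 = 01011
  pos 9: 10110 XOR 10011 = 00101
Remainder (last 4 bits) = 0101. This is the CRC / FCS.

0101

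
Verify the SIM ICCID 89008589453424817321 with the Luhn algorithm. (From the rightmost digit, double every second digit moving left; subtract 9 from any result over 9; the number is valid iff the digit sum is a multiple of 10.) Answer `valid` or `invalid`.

invalid

From the right, keep odd positions and double even positions (subtract 9 from any doubled value over 9):
  doubled (positions 2,4,...): 4 5 7 4 6 8 7 7 0 7 → sum 55
  kept (positions 1,3,...): 1 3 1 4 4 5 9 5 0 9 → sum 41
Total = 96.
96 mod 10 = 6, so the number is invalid.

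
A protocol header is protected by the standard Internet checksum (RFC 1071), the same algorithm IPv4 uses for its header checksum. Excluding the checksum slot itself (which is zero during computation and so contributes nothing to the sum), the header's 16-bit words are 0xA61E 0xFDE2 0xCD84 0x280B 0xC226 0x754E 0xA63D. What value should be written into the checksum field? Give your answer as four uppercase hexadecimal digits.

One's-complement addition (fold any carry out of bit 15 back into bit 0):
  0xA61E + 0xFDE2 = 0x1A400 → wrap carry → 0xA401
  0xA401 + 0xCD84 = 0x17185 → wrap carry → 0x7186
  0x7186 + 0x280B = 0x09991
  0x9991 + 0xC226 = 0x15BB7 → wrap carry → 0x5BB8
  0x5BB8 + 0x754E = 0x0D106
  0xD106 + 0xA63D = 0x17743 → wrap carry → 0x7744
One's-complement sum = 0x7744.
Checksum = ~0x7744 & 0xFFFF = 0x88BB.

88BB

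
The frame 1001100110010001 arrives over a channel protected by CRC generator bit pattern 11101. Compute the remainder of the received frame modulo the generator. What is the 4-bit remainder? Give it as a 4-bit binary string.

Modulo-2 division of 1001100110010001 by 11101:
  pos 0: 10011 XOR 11101 = 01110
  pos 1: 11100 XOR 11101 = 00001
  pos 5: 10110 XOR 11101 = 01011
  pos 6: 10110 XOR 11101 = 01011
  pos 7: 10111 XOR 11101 = 01010
  pos 8: 10100 XOR 11101 = 01001
  pos 9: 10010 XOR 11101 = 01111
  pos 10: 11110 XOR 11101 = 00011
Remainder = 0111 (nonzero — an error is detected).

0111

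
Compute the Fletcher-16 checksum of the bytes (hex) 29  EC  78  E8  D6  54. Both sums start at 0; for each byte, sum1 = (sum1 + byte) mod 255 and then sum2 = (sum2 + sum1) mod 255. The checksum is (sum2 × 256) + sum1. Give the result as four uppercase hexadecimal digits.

Running sums (mod 255):
  after byte 0 (29): sum1=41, sum2=41
  after byte 1 (EC): sum1=22, sum2=63
  after byte 2 (78): sum1=142, sum2=205
  after byte 3 (E8): sum1=119, sum2=69
  after byte 4 (D6): sum1=78, sum2=147
  after byte 5 (54): sum1=162, sum2=54
Checksum = sum2·256 + sum1 = 54·256 + 162 = 13986 = 0x36A2.

36A2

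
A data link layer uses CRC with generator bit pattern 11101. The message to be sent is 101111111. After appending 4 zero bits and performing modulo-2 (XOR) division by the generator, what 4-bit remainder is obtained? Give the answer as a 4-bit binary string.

Append 4 zeros: 1011111110000. Divide by 11101 (XOR where the leading bit is 1):
  pos 0: 10111 XOR 11101 = 01010
  pos 1: 10101 XOR 11101 = 01000
  pos 2: 10001 XOR 11101 = 01100
  pos 3: 11001 XOR 11101 = 00100
  pos 5: 10010 XOR 11101 = 01111
  pos 6: 11110 XOR 11101 = 00011
Remainder (last 4 bits) = 1100. This is the CRC / FCS.

1100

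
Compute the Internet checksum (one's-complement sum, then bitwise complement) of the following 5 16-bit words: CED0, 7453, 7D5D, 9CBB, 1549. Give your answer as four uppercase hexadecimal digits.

8D79

One's-complement addition (fold any carry out of bit 15 back into bit 0):
  0xCED0 + 0x7453 = 0x14323 → wrap carry → 0x4324
  0x4324 + 0x7D5D = 0x0C081
  0xC081 + 0x9CBB = 0x15D3C → wrap carry → 0x5D3D
  0x5D3D + 0x1549 = 0x07286
One's-complement sum = 0x7286.
Checksum = ~0x7286 & 0xFFFF = 0x8D79.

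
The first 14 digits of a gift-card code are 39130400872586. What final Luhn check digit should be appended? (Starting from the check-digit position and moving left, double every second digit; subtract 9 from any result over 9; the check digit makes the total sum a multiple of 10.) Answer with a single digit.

Partial digits right→left: 6 8 5 2 7 8 0 0 4 0 3 1 9 3
Double every second digit counting from the check-digit position (so the 1st, 3rd, 5th, ... of the partial from the right).
  doubled (with −9 where >9): 3 1 5 0 8 6 9 → sum 32
  kept as-is: 8 2 8 0 0 1 3 → sum 22
Total = 32 + 22 = 54.
Check digit = (10 − (54 mod 10)) mod 10 = 6.

6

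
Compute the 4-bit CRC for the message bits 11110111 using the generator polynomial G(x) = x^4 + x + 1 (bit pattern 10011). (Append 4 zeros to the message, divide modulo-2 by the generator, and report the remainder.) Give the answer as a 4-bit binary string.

1111

Append 4 zeros: 111101110000. Divide by 10011 (XOR where the leading bit is 1):
  pos 0: 11110 XOR 10011 = 01101
  pos 1: 11011 XOR 10011 = 01000
  pos 2: 10001 XOR 10011 = 00010
  pos 5: 10100 XOR 10011 = 00111
  pos 7: 11100 XOR 10011 = 01111
Remainder (last 4 bits) = 1111. This is the CRC / FCS.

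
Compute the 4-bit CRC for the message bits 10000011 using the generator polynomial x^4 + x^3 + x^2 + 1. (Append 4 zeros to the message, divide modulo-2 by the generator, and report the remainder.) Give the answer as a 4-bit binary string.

0111

Append 4 zeros: 100000110000. Divide by 11101 (XOR where the leading bit is 1):
  pos 0: 10000 XOR 11101 = 01101
  pos 1: 11010 XOR 11101 = 00111
  pos 3: 11111 XOR 11101 = 00010
  pos 6: 10000 XOR 11101 = 01101
  pos 7: 11010 XOR 11101 = 00111
Remainder (last 4 bits) = 0111. This is the CRC / FCS.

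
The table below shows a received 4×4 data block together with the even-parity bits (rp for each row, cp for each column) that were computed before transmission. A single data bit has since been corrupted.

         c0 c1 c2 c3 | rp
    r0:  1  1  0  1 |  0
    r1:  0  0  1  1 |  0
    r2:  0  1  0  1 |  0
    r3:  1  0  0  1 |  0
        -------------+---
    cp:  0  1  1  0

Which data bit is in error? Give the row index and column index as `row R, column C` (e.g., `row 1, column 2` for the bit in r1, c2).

row 0, column 1

Recompute each row's even parity and compare to rp:
  r0: data parity 1, sent rp 0 → mismatch
  r1: data parity 0, sent rp 0 → ok
  r2: data parity 0, sent rp 0 → ok
  r3: data parity 0, sent rp 0 → ok
Recompute each column's even parity and compare to cp:
  c0: data parity 0, sent cp 0 → ok
  c1: data parity 0, sent cp 1 → mismatch
  c2: data parity 1, sent cp 1 → ok
  c3: data parity 0, sent cp 0 → ok
Exactly one row (r0) and one column (c1) fail → the flipped bit is at their intersection.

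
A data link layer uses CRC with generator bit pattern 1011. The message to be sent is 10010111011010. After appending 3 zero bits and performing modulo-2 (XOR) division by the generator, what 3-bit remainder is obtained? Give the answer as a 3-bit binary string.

Append 3 zeros: 10010111011010000. Divide by 1011 (XOR where the leading bit is 1):
  pos 0: 1001 XOR 1011 = 0010
  pos 2: 1001 XOR 1011 = 0010
  pos 4: 1011 XOR 1011 = 0000
  pos 9: 1101 XOR 1011 = 0110
  pos 10: 1100 XOR 1011 = 0111
  pos 11: 1110 XOR 1011 = 0101
  pos 12: 1010 XOR 1011 = 0001
Remainder (last 3 bits) = 010. This is the CRC / FCS.

010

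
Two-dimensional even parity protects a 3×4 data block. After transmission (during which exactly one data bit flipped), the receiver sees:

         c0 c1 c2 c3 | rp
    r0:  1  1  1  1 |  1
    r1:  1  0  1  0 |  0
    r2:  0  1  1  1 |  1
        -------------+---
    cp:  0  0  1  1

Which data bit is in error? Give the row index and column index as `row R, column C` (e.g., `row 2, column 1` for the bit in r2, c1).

row 0, column 3

Recompute each row's even parity and compare to rp:
  r0: data parity 0, sent rp 1 → mismatch
  r1: data parity 0, sent rp 0 → ok
  r2: data parity 1, sent rp 1 → ok
Recompute each column's even parity and compare to cp:
  c0: data parity 0, sent cp 0 → ok
  c1: data parity 0, sent cp 0 → ok
  c2: data parity 1, sent cp 1 → ok
  c3: data parity 0, sent cp 1 → mismatch
Exactly one row (r0) and one column (c3) fail → the flipped bit is at their intersection.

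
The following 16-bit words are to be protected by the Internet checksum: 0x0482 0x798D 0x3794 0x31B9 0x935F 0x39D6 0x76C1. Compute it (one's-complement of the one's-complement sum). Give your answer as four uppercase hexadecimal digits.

D4AB

One's-complement addition (fold any carry out of bit 15 back into bit 0):
  0x0482 + 0x798D = 0x07E0F
  0x7E0F + 0x3794 = 0x0B5A3
  0xB5A3 + 0x31B9 = 0x0E75C
  0xE75C + 0x935F = 0x17ABB → wrap carry → 0x7ABC
  0x7ABC + 0x39D6 = 0x0B492
  0xB492 + 0x76C1 = 0x12B53 → wrap carry → 0x2B54
One's-complement sum = 0x2B54.
Checksum = ~0x2B54 & 0xFFFF = 0xD4AB.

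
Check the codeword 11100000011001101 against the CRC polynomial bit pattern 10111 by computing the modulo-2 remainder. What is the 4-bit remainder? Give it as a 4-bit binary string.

Modulo-2 division of 11100000011001101 by 10111:
  pos 0: 11100 XOR 10111 = 01011
  pos 1: 10110 XOR 10111 = 00001
  pos 5: 10001 XOR 10111 = 00110
  pos 7: 11010 XOR 10111 = 01101
  pos 8: 11010 XOR 10111 = 01101
  pos 9: 11011 XOR 10111 = 01100
  pos 10: 11001 XOR 10111 = 01110
  pos 11: 11100 XOR 10111 = 01011
  pos 12: 10111 XOR 10111 = 00000
Remainder = 0000 (zero — the frame passes the CRC check).

0000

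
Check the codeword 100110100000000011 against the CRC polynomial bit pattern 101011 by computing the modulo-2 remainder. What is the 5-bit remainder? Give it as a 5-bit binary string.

Modulo-2 division of 100110100000000011 by 101011:
  pos 0: 100110 XOR 101011 = 001101
  pos 2: 110110 XOR 101011 = 011101
  pos 3: 111010 XOR 101011 = 010001
  pos 4: 100010 XOR 101011 = 001001
  pos 6: 100100 XOR 101011 = 001111
  pos 8: 111100 XOR 101011 = 010111
  pos 9: 101110 XOR 101011 = 000101
  pos 12: 101011 XOR 101011 = 000000
Remainder = 00000 (zero — the frame passes the CRC check).

00000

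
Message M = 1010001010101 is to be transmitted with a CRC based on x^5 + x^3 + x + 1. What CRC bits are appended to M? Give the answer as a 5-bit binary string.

11000

Append 5 zeros: 101000101010100000. Divide by 101011 (XOR where the leading bit is 1):
  pos 0: 101000 XOR 101011 = 000011
  pos 4: 111010 XOR 101011 = 010001
  pos 5: 100011 XOR 101011 = 001000
  pos 7: 100001 XOR 101011 = 001010
  pos 9: 101000 XOR 101011 = 000011
Remainder (last 5 bits) = 11000. This is the CRC / FCS.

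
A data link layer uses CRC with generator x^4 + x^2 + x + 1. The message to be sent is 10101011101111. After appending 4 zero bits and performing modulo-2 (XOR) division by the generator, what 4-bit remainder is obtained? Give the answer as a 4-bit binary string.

1001

Append 4 zeros: 101010111011110000. Divide by 10111 (XOR where the leading bit is 1):
  pos 0: 10101 XOR 10111 = 00010
  pos 3: 10011 XOR 10111 = 00100
  pos 5: 10010 XOR 10111 = 00101
  pos 7: 10111 XOR 10111 = 00000
  pos 12: 11000 XOR 10111 = 01111
  pos 13: 11110 XOR 10111 = 01001
Remainder (last 4 bits) = 1001. This is the CRC / FCS.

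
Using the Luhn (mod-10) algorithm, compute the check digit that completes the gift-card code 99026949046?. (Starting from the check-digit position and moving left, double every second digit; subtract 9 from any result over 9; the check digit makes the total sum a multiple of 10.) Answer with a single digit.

Partial digits right→left: 6 4 0 9 4 9 6 2 0 9 9
Double every second digit counting from the check-digit position (so the 1st, 3rd, 5th, ... of the partial from the right).
  doubled (with −9 where >9): 3 0 8 3 0 9 → sum 23
  kept as-is: 4 9 9 2 9 → sum 33
Total = 23 + 33 = 56.
Check digit = (10 − (56 mod 10)) mod 10 = 4.

4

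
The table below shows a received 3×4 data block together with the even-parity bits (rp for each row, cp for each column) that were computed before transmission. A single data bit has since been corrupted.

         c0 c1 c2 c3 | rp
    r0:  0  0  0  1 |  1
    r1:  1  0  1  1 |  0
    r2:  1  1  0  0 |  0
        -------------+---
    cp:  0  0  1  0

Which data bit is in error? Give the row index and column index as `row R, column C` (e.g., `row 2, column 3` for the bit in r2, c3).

Recompute each row's even parity and compare to rp:
  r0: data parity 1, sent rp 1 → ok
  r1: data parity 1, sent rp 0 → mismatch
  r2: data parity 0, sent rp 0 → ok
Recompute each column's even parity and compare to cp:
  c0: data parity 0, sent cp 0 → ok
  c1: data parity 1, sent cp 0 → mismatch
  c2: data parity 1, sent cp 1 → ok
  c3: data parity 0, sent cp 0 → ok
Exactly one row (r1) and one column (c1) fail → the flipped bit is at their intersection.

row 1, column 1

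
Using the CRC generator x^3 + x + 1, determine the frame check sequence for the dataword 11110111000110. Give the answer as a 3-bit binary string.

Append 3 zeros: 11110111000110000. Divide by 1011 (XOR where the leading bit is 1):
  pos 0: 1111 XOR 1011 = 0100
  pos 1: 1000 XOR 1011 = 0011
  pos 3: 1111 XOR 1011 = 0100
  pos 4: 1001 XOR 1011 = 0010
  pos 6: 1000 XOR 1011 = 0011
  pos 8: 1101 XOR 1011 = 0110
  pos 9: 1101 XOR 1011 = 0110
  pos 10: 1100 XOR 1011 = 0111
  pos 11: 1110 XOR 1011 = 0101
  pos 12: 1010 XOR 1011 = 0001
Remainder (last 3 bits) = 010. This is the CRC / FCS.

010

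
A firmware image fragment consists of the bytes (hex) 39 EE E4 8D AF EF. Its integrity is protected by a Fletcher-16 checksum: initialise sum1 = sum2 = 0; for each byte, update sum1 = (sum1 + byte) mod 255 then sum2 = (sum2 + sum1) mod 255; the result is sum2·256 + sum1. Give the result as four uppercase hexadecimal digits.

Running sums (mod 255):
  after byte 0 (39): sum1=57, sum2=57
  after byte 1 (EE): sum1=40, sum2=97
  after byte 2 (E4): sum1=13, sum2=110
  after byte 3 (8D): sum1=154, sum2=9
  after byte 4 (AF): sum1=74, sum2=83
  after byte 5 (EF): sum1=58, sum2=141
Checksum = sum2·256 + sum1 = 141·256 + 58 = 36154 = 0x8D3A.

8D3A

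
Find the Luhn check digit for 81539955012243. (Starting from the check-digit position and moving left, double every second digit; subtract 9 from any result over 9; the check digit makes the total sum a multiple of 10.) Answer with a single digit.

Partial digits right→left: 3 4 2 2 1 0 5 5 9 9 3 5 1 8
Double every second digit counting from the check-digit position (so the 1st, 3rd, 5th, ... of the partial from the right).
  doubled (with −9 where >9): 6 4 2 1 9 6 2 → sum 30
  kept as-is: 4 2 0 5 9 5 8 → sum 33
Total = 30 + 33 = 63.
Check digit = (10 − (63 mod 10)) mod 10 = 7.

7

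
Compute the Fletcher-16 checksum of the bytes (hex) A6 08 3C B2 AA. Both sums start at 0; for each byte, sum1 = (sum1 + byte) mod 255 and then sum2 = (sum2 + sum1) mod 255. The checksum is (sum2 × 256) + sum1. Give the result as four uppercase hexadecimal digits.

2648

Running sums (mod 255):
  after byte 0 (A6): sum1=166, sum2=166
  after byte 1 (08): sum1=174, sum2=85
  after byte 2 (3C): sum1=234, sum2=64
  after byte 3 (B2): sum1=157, sum2=221
  after byte 4 (AA): sum1=72, sum2=38
Checksum = sum2·256 + sum1 = 38·256 + 72 = 9800 = 0x2648.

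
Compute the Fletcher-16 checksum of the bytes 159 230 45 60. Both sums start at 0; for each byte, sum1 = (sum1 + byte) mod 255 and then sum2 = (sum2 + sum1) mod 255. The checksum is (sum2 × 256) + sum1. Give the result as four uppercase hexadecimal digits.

C9EF

Running sums (mod 255):
  after byte 0 (159): sum1=159, sum2=159
  after byte 1 (230): sum1=134, sum2=38
  after byte 2 (45): sum1=179, sum2=217
  after byte 3 (60): sum1=239, sum2=201
Checksum = sum2·256 + sum1 = 201·256 + 239 = 51695 = 0xC9EF.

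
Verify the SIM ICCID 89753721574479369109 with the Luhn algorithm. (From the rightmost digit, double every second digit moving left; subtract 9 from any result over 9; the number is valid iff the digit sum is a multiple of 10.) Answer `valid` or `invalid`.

invalid

From the right, keep odd positions and double even positions (subtract 9 from any doubled value over 9):
  doubled (positions 2,4,...): 0 9 6 5 8 1 4 6 5 7 → sum 51
  kept (positions 1,3,...): 9 1 6 9 4 7 1 7 5 9 → sum 58
Total = 109.
109 mod 10 = 9, so the number is invalid.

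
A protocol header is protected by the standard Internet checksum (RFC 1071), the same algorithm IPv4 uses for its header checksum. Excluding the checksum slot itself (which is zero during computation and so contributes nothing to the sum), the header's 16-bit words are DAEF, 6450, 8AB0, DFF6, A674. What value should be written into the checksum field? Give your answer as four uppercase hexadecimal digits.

AFA3

One's-complement addition (fold any carry out of bit 15 back into bit 0):
  0xDAEF + 0x6450 = 0x13F3F → wrap carry → 0x3F40
  0x3F40 + 0x8AB0 = 0x0C9F0
  0xC9F0 + 0xDFF6 = 0x1A9E6 → wrap carry → 0xA9E7
  0xA9E7 + 0xA674 = 0x1505B → wrap carry → 0x505C
One's-complement sum = 0x505C.
Checksum = ~0x505C & 0xFFFF = 0xAFA3.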